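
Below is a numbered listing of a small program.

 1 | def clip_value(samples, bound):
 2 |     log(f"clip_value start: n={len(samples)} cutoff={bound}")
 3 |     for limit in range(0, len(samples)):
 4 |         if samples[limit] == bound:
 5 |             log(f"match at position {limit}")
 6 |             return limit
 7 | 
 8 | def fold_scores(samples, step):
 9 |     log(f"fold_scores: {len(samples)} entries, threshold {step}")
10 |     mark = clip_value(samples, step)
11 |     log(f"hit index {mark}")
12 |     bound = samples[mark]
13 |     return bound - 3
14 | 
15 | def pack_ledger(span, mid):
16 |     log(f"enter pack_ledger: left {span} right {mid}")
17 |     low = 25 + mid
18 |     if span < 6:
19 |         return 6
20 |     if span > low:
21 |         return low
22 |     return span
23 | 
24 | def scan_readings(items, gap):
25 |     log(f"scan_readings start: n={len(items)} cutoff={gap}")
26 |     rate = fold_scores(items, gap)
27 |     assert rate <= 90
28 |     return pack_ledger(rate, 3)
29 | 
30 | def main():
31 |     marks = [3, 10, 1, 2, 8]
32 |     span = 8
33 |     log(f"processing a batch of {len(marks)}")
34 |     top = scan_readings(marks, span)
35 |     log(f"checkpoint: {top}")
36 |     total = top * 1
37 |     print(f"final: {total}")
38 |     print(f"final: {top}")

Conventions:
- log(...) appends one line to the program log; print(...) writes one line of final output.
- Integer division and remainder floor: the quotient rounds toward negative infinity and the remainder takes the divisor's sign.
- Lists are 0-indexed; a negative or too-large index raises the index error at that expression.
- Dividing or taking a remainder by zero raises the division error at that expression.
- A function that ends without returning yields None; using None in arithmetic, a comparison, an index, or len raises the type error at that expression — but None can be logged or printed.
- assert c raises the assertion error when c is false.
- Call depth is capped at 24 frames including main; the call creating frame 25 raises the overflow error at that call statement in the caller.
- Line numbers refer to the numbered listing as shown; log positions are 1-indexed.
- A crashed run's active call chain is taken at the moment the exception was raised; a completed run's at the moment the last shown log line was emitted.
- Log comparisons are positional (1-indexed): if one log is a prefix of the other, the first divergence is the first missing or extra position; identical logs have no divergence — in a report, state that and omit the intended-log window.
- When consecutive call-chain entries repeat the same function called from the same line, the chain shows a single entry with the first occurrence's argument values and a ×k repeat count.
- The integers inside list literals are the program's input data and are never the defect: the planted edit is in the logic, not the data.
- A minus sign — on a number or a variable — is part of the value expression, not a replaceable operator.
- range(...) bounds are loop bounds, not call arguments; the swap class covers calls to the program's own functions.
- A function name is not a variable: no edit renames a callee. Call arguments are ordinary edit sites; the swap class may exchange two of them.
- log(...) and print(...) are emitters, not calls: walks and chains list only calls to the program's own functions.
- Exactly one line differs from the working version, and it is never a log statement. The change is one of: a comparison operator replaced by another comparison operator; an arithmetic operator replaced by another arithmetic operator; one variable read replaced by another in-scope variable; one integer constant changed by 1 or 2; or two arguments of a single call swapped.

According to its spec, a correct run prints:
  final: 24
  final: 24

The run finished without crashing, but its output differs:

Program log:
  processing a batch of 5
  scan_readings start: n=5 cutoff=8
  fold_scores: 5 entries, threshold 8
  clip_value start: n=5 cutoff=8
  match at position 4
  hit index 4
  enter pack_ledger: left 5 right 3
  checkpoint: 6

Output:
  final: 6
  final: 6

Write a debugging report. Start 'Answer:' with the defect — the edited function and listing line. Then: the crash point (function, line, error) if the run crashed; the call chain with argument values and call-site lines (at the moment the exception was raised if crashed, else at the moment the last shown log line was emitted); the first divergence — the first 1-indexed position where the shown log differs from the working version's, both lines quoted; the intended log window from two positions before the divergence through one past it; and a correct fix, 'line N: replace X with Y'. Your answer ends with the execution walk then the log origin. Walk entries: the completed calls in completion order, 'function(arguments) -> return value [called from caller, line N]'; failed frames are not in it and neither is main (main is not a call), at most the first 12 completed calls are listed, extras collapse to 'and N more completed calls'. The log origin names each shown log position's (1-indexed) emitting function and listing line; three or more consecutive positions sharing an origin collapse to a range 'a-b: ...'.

Answer: the defect is in fold_scores at line 13.
Key fact: Position 7 is the first bad log line: 'enter pack_ledger: left 5 right 3' should read 'enter pack_ledger: left 24 right 3'.
Call chain: main.
First divergence: position 7; shown 'enter pack_ledger: left 5 right 3' vs intended 'enter pack_ledger: left 24 right 3'.
Intended log window:
  5: match at position 4
  6: hit index 4
  7: enter pack_ledger: left 24 right 3
  8: checkpoint: 24
Execution walk:
  clip_value([3, 10, 1, 2, 8], 8) -> 4  [called from fold_scores, line 10]
  fold_scores([3, 10, 1, 2, 8], 8) -> 5  [called from scan_readings, line 26]
  pack_ledger(5, 3) -> 6  [called from scan_readings, line 28]
  scan_readings([3, 10, 1, 2, 8], 8) -> 6  [called from main, line 34]
Log origins:
  1 — main, line 33
  2 — scan_readings, line 25
  3 — fold_scores, line 9
  4 — clip_value, line 2
  5 — clip_value, line 5
  6 — fold_scores, line 11
  7 — pack_ledger, line 16
  8 — main, line 35
A correct fix: line 13: replace `-` with `*`.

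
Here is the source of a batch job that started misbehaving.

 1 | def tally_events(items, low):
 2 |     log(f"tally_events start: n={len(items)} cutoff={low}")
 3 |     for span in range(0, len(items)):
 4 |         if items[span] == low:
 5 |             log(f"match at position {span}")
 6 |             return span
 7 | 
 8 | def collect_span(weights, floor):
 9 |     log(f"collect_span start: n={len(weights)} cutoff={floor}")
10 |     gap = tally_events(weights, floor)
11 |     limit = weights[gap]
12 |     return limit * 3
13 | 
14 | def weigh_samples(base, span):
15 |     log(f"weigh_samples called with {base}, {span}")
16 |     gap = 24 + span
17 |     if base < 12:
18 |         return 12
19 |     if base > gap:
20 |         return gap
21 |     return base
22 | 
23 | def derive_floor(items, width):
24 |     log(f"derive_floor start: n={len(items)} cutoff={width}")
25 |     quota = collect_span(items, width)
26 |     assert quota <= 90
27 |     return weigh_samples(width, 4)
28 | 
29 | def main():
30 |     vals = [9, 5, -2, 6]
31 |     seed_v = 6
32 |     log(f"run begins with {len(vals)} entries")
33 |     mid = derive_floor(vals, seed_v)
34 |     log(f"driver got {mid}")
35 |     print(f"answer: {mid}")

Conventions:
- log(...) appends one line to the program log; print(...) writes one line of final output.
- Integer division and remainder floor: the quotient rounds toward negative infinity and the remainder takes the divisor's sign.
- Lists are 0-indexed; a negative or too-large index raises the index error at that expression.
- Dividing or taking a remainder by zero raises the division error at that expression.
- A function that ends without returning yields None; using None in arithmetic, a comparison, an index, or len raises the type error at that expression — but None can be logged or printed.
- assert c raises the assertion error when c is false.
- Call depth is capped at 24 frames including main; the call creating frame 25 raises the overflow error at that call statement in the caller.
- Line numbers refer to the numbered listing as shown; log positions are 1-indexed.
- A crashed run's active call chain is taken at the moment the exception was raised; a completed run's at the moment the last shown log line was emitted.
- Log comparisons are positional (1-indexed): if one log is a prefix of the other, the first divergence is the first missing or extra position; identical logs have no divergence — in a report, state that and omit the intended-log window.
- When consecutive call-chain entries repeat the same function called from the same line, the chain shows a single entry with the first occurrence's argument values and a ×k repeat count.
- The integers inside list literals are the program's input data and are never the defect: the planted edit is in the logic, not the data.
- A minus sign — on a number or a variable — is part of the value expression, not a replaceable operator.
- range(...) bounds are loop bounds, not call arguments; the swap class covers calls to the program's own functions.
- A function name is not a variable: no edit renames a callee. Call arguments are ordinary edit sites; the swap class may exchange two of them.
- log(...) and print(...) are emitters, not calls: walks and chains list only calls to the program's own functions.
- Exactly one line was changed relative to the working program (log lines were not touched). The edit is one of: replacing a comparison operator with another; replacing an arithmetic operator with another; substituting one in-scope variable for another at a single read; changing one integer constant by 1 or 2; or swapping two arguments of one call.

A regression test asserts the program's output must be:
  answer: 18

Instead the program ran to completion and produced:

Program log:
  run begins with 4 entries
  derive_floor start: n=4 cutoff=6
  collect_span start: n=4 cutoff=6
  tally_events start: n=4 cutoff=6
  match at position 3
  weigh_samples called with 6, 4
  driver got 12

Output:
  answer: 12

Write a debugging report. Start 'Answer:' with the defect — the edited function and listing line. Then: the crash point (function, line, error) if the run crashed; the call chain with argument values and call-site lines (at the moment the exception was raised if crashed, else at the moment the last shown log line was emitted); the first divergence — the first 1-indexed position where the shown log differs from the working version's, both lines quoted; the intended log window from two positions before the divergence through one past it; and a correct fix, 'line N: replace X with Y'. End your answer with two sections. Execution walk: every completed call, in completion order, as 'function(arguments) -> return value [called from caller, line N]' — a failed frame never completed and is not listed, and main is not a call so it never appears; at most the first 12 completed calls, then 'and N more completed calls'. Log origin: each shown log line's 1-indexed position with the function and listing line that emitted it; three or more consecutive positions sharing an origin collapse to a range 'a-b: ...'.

Answer: the defect is in derive_floor at line 27.
Key fact: Position 6 is the first bad log line: 'weigh_samples called with 6, 4' should read 'weigh_samples called with 18, 4'.
Call chain: main.
First divergence: position 6 — shown 'weigh_samples called with 6, 4', intended 'weigh_samples called with 18, 4'.
Intended log window:
  4: tally_events start: n=4 cutoff=6
  5: match at position 3
  6: weigh_samples called with 18, 4
  7: driver got 18
Execution walk:
  tally_events([9, 5, -2, 6], 6) -> 3  [called from collect_span, line 10]
  collect_span([9, 5, -2, 6], 6) -> 18  [called from derive_floor, line 25]
  weigh_samples(6, 4) -> 12  [called from derive_floor, line 27]
  derive_floor([9, 5, -2, 6], 6) -> 12  [called from main, line 33]
Log line origins:
  1: from main, line 32
  2: from derive_floor, line 24
  3: from collect_span, line 9
  4: from tally_events, line 2
  5: from tally_events, line 5
  6: from weigh_samples, line 15
  7: from main, line 34
A correct fix: line 27: replace `width` with `quota`.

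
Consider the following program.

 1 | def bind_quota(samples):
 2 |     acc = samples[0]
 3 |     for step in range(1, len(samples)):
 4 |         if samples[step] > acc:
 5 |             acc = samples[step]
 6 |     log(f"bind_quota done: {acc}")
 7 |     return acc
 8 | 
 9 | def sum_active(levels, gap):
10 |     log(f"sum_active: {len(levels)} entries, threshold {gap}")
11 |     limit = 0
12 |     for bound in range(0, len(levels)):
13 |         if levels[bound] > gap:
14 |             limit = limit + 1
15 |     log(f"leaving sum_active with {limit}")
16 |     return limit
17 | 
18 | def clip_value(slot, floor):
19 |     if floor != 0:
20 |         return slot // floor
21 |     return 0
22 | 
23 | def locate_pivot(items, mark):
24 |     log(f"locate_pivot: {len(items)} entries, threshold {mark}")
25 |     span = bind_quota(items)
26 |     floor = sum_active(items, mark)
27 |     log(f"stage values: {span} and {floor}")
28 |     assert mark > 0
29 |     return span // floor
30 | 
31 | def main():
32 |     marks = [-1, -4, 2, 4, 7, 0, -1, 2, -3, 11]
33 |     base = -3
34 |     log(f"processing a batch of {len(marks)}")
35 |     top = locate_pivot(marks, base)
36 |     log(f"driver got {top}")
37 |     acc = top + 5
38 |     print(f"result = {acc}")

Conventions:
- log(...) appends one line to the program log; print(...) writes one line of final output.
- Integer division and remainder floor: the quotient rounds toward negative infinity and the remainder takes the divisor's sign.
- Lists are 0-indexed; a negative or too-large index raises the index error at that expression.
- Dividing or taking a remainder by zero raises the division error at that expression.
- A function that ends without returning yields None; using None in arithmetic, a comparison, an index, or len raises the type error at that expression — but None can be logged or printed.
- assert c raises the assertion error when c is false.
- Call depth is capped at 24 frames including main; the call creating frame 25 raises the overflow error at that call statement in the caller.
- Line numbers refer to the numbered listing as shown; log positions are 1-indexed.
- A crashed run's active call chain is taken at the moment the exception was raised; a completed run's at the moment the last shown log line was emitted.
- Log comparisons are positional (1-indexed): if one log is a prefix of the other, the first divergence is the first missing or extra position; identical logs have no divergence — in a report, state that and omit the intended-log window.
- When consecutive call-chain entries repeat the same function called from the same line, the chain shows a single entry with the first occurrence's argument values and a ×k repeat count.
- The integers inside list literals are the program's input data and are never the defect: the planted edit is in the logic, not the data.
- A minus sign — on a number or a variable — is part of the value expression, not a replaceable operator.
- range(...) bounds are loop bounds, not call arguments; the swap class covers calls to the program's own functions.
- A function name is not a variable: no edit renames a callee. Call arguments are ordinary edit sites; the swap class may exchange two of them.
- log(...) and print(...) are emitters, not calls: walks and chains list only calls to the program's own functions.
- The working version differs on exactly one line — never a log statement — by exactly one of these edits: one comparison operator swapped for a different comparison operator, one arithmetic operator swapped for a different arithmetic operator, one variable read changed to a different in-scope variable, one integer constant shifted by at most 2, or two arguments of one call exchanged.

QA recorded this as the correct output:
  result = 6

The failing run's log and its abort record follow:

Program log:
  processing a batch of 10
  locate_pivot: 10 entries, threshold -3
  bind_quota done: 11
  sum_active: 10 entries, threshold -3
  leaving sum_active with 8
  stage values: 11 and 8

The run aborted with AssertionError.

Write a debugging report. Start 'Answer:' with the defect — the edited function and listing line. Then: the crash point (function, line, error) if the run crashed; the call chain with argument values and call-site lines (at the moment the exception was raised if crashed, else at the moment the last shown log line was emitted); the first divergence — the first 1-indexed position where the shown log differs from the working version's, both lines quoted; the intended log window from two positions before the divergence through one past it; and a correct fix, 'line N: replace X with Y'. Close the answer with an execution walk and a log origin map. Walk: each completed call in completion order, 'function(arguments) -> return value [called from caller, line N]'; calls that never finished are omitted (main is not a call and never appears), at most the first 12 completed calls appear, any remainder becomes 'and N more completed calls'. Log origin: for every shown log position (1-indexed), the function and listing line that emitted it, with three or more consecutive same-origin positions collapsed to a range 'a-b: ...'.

Answer: the defect is in locate_pivot at line 28.
Key fact: Only 6 log lines were emitted before the run died; the intended continuation was 'driver got 1'.
Crash: locate_pivot, line 28, AssertionError.
Call chain: main -> locate_pivot([-1, -4, 2, 4, 7, 0, -1, 2, -3, 11], -3) (called at line 35).
First divergence: position 7 — after 6 matching lines the faulty run goes silent; intended next line 'driver got 1'.
Intended log window:
  5: leaving sum_active with 8
  6: stage values: 11 and 8
  7: driver got 1
Execution walk:
  bind_quota([-1, -4, 2, 4, 7, 0, -1, 2, -3, 11]) -> 11  [called from locate_pivot, line 25]
  sum_active([-1, -4, 2, 4, 7, 0, -1, 2, -3, 11], -3) -> 8  [called from locate_pivot, line 26]
Log origins:
  1: logged in main at line 34
  2: logged in locate_pivot at line 24
  3: logged in bind_quota at line 6
  4: logged in sum_active at line 10
  5: logged in sum_active at line 15
  6: logged in locate_pivot at line 27
A correct fix: line 28: replace `mark` with `floor`.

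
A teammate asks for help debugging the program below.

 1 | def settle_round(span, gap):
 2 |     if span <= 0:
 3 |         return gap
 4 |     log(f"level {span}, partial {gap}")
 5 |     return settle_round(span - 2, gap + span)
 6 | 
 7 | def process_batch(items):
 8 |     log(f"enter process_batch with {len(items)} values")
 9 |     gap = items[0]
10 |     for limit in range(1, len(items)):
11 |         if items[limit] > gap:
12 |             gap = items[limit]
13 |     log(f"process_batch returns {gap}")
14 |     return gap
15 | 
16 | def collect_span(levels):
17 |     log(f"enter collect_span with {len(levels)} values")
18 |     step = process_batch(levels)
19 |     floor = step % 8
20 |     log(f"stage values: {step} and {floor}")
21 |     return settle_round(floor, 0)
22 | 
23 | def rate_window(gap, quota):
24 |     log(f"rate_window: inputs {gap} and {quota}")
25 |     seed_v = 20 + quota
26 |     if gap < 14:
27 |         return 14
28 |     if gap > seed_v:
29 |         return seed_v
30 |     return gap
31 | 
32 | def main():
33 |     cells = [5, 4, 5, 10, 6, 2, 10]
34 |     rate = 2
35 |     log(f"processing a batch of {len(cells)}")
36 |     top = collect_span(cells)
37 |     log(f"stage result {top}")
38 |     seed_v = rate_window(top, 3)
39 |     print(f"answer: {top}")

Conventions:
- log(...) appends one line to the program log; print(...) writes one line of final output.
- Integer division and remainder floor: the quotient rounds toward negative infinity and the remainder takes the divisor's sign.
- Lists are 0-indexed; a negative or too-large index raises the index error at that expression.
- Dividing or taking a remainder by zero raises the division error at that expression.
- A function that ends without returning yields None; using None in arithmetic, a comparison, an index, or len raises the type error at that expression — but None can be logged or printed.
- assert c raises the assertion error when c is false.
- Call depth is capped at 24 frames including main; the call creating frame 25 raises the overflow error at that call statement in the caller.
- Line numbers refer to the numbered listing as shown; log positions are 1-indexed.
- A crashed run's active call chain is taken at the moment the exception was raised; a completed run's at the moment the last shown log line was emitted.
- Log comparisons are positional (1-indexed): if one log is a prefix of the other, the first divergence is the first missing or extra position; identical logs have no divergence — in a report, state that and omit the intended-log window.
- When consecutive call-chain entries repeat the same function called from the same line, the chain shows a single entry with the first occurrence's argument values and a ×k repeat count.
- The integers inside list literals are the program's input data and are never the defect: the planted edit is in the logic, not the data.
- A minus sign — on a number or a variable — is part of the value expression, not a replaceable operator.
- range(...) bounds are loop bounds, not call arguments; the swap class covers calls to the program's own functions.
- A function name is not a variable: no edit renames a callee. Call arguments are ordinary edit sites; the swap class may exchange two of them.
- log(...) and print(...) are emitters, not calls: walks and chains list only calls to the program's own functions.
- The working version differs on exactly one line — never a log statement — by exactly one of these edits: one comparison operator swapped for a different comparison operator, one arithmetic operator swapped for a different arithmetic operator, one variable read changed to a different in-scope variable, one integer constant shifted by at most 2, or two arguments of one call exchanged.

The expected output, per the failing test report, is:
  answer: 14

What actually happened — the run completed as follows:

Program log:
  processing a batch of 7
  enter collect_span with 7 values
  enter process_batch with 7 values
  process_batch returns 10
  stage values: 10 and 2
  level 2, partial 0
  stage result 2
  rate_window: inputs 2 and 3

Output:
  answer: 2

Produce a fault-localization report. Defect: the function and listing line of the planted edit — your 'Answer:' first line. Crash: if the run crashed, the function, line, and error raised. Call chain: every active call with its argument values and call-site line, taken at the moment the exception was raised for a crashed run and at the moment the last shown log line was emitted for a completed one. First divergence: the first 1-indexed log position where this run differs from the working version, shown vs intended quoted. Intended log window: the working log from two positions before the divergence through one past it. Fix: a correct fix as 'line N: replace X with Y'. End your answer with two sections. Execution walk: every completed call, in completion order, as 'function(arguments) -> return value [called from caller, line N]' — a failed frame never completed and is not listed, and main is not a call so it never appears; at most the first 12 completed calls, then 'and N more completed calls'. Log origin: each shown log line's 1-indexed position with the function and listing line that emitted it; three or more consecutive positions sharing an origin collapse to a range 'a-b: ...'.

Answer: the defect is in main at line 39.
The tell: Every logged value matches the working version; the printed result is what differs.
Call chain: main -> rate_window(2, 3) (called at line 38).
First divergence: none (the log streams are identical).
Execution walk:
  process_batch([5, 4, 5, 10, 6, 2, 10]) -> 10  [called from collect_span, line 18]
  settle_round(0, 2) -> 2  [called from settle_round, line 5]
  settle_round(2, 0) -> 2  [called from collect_span, line 21]
  collect_span([5, 4, 5, 10, 6, 2, 10]) -> 2  [called from main, line 36]
  rate_window(2, 3) -> 14  [called from main, line 38]
Log line origins:
  1 — main, line 35
  2 — collect_span, line 17
  3 — process_batch, line 8
  4 — process_batch, line 13
  5 — collect_span, line 20
  6 — settle_round, line 4
  7 — main, line 37
  8 — rate_window, line 24
A correct fix: line 39: replace `top` with `seed_v`.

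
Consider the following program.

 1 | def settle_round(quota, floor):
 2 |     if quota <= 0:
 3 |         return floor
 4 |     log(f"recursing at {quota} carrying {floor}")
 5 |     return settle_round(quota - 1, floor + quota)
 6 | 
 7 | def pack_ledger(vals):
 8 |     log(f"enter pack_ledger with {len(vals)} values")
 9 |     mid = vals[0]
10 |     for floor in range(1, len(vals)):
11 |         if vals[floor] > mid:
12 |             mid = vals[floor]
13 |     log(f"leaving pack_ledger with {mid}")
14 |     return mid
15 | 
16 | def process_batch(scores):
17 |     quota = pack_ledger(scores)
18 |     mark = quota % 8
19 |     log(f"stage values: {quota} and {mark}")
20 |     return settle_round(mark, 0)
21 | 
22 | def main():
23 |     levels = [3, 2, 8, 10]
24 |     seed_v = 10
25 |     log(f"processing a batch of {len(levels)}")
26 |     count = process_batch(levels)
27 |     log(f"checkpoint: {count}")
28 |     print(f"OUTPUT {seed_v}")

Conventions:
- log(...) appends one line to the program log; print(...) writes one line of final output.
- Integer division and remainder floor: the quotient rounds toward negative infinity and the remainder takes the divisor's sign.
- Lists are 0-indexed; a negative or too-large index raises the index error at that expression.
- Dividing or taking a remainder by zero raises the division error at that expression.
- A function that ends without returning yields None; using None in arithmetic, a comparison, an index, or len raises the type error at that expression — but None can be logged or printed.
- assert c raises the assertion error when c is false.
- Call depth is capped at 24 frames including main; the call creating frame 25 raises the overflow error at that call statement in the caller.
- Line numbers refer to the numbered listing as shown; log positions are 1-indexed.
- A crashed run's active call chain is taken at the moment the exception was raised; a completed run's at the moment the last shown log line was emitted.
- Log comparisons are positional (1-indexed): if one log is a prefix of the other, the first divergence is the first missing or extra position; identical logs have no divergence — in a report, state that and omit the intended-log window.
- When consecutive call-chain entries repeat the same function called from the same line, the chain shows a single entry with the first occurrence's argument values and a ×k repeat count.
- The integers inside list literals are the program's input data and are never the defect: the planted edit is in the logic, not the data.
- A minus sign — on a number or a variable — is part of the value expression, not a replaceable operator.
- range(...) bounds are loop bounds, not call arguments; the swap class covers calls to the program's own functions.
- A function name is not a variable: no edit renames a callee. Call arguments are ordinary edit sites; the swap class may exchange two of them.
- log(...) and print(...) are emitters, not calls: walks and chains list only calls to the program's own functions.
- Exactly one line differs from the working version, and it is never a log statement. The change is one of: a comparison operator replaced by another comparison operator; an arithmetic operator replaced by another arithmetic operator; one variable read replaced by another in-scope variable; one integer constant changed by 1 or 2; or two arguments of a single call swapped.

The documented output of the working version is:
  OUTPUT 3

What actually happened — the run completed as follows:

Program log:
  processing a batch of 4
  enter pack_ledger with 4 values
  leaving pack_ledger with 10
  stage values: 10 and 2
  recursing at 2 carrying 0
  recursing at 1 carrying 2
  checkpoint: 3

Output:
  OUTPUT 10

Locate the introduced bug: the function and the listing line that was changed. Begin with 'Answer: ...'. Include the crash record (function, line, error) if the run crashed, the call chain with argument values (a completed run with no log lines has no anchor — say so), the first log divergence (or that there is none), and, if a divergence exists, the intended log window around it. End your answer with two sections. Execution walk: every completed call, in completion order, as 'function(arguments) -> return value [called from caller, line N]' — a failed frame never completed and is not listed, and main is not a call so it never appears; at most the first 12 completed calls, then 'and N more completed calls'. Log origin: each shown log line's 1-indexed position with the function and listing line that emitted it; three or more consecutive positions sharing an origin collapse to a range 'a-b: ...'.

Answer: the defect is in main at line 28.
Core observation: The logs agree in full; only the final output differs.
Call chain: main.
First divergence: there is none — every log position agrees.
Execution walk:
  pack_ledger([3, 2, 8, 10]) -> 10  [called from process_batch, line 17]
  settle_round(0, 3) -> 3  [called from settle_round, line 5]
  settle_round(1, 2) -> 3  [called from settle_round, line 5]
  settle_round(2, 0) -> 3  [called from process_batch, line 20]
  process_batch([3, 2, 8, 10]) -> 3  [called from main, line 26]
Log line origins:
  1: logged in main at line 25
  2: logged in pack_ledger at line 8
  3: logged in pack_ledger at line 13
  4: logged in process_batch at line 19
  5: logged in settle_round at line 4
  6: logged in settle_round at line 4
  7: logged in main at line 27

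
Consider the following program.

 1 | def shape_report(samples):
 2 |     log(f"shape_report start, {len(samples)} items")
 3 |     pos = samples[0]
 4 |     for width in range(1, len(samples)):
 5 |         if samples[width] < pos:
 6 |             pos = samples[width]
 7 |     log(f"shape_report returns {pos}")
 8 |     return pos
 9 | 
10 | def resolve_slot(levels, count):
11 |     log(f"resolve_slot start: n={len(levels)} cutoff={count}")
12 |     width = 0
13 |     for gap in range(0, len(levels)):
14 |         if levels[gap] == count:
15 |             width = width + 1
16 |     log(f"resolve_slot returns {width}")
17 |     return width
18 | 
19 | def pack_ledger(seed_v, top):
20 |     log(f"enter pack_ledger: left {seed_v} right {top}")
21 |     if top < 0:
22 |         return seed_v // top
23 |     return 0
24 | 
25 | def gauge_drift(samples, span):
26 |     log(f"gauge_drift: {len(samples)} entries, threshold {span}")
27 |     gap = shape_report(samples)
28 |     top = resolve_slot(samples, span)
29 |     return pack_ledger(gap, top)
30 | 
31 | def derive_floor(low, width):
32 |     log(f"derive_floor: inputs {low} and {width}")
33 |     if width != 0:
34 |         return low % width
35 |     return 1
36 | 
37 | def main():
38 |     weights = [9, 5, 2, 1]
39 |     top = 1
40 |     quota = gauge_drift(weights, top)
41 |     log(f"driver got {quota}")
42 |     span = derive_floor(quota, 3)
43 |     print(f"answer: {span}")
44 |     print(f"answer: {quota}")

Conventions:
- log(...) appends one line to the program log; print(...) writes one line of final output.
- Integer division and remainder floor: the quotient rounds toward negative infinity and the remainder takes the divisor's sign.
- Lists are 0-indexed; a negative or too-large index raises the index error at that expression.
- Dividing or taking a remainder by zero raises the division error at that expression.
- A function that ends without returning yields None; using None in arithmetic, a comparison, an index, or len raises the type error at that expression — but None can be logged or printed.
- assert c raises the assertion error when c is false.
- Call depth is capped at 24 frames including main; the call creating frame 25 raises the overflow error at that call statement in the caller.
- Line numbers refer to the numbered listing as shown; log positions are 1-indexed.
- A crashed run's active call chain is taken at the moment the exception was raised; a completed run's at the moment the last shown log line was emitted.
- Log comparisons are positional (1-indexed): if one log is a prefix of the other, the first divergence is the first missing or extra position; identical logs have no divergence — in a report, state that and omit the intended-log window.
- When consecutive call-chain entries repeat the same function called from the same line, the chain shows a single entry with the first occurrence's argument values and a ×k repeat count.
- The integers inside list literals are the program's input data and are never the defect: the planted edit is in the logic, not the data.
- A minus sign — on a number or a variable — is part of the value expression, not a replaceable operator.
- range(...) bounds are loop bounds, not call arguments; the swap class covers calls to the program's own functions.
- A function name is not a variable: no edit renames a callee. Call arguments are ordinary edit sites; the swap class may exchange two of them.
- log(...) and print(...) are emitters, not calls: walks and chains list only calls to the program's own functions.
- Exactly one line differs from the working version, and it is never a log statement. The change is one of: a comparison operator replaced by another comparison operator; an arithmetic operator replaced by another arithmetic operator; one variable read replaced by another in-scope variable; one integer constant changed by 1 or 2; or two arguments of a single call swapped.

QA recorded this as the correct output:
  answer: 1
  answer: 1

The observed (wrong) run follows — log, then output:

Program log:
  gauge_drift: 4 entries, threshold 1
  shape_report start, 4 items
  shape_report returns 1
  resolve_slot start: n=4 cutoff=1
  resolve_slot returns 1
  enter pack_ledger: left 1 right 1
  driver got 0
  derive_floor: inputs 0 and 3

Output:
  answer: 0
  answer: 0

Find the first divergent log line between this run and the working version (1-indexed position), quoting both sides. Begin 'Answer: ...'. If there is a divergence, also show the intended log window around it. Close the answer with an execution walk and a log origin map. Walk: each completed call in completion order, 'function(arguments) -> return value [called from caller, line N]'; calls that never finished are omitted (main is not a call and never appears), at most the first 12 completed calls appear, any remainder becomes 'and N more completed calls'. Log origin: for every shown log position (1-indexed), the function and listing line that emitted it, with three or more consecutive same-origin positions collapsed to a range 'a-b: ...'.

Answer: position 7; shown 'driver got 0' vs intended 'driver got 1'.
Intended log window:
  5: resolve_slot returns 1
  6: enter pack_ledger: left 1 right 1
  7: driver got 1
  8: derive_floor: inputs 1 and 3
Execution walk:
  shape_report([9, 5, 2, 1]) -> 1  [called from gauge_drift, line 27]
  resolve_slot([9, 5, 2, 1], 1) -> 1  [called from gauge_drift, line 28]
  pack_ledger(1, 1) -> 0  [called from gauge_drift, line 29]
  gauge_drift([9, 5, 2, 1], 1) -> 0  [called from main, line 40]
  derive_floor(0, 3) -> 0  [called from main, line 42]
Log origins:
  1: logged in gauge_drift at line 26
  2: logged in shape_report at line 2
  3: logged in shape_report at line 7
  4: logged in resolve_slot at line 11
  5: logged in resolve_slot at line 16
  6: logged in pack_ledger at line 20
  7: logged in main at line 41
  8: logged in derive_floor at line 32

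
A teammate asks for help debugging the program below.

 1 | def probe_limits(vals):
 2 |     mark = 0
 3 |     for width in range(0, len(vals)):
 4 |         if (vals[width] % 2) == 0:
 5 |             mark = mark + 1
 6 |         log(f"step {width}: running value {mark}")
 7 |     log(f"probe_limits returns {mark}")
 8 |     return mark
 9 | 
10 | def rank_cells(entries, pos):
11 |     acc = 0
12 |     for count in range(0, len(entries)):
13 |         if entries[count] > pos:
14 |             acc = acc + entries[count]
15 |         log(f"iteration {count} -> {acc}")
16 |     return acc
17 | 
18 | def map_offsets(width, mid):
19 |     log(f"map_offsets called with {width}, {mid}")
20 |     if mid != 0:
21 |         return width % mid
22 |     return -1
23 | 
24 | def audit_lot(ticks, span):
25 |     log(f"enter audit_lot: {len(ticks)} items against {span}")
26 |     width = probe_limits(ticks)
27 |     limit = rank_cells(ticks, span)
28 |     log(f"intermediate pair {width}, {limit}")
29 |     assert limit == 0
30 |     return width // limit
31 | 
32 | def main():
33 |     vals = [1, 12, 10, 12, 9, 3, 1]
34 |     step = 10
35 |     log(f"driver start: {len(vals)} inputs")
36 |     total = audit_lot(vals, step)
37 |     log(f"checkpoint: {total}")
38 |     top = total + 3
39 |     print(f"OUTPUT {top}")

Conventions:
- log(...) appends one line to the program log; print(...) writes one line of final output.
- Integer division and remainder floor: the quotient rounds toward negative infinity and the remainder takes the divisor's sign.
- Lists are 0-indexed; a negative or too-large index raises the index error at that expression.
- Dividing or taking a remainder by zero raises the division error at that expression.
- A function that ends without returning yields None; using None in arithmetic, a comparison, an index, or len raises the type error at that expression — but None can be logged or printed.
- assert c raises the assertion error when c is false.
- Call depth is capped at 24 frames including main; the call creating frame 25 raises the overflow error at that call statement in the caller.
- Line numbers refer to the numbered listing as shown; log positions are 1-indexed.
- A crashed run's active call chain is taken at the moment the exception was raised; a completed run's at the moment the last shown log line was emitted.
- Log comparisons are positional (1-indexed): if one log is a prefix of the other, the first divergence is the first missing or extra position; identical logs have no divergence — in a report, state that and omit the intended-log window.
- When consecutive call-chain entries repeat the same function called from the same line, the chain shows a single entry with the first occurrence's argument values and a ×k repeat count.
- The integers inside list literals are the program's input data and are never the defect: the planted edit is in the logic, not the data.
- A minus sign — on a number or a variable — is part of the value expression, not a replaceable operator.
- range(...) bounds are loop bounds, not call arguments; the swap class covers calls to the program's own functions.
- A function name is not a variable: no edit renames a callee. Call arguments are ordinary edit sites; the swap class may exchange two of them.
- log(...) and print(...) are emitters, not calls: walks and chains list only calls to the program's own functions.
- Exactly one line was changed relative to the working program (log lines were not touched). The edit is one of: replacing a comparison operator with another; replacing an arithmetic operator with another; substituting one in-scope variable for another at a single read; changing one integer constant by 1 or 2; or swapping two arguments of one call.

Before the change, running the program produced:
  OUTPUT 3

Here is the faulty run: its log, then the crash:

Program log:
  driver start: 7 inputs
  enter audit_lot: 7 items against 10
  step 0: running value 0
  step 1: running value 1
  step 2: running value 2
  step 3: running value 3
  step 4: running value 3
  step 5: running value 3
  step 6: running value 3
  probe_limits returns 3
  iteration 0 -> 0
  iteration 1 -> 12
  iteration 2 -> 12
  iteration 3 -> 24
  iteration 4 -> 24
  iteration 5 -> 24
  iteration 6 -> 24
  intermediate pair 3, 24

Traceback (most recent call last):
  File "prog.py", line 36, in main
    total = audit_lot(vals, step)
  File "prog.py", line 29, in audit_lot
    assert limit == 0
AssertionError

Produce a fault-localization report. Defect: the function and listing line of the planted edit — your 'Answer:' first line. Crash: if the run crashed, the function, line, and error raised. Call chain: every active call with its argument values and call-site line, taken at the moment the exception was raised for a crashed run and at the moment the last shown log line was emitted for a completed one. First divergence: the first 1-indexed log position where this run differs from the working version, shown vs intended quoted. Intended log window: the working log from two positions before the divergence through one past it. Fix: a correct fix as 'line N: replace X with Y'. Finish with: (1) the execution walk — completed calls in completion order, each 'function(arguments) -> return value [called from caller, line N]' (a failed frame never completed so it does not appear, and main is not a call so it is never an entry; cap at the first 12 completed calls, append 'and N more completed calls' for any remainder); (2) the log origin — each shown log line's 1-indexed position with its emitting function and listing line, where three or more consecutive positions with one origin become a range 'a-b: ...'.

Answer: the defect is in audit_lot at line 29.
Core observation: The shown log is a 18-line prefix of the intended one, whose next entry is 'checkpoint: 0'.
Crash: audit_lot, line 29, AssertionError.
Call chain: main -> audit_lot([1, 12, 10, 12, 9, 3, 1], 10) (called at line 36).
First divergence: position 19 — after 18 matching lines the faulty run goes silent; intended next line 'checkpoint: 0'.
Intended log window:
  17: iteration 6 -> 24
  18: intermediate pair 3, 24
  19: checkpoint: 0
Execution walk:
  probe_limits([1, 12, 10, 12, 9, 3, 1]) -> 3  [called from audit_lot, line 26]
  rank_cells([1, 12, 10, 12, 9, 3, 1], 10) -> 24  [called from audit_lot, line 27]
Origin of each log line:
  1: from main, line 35
  2: from audit_lot, line 25
  3-9: from probe_limits, line 6
  10: from probe_limits, line 7
  11-17: from rank_cells, line 15
  18: from audit_lot, line 28
A correct fix: line 29: replace `==` with `>`.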